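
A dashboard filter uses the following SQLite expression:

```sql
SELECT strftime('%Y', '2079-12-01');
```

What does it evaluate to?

`%Y` extracts the 4-digit year: 2079.

2079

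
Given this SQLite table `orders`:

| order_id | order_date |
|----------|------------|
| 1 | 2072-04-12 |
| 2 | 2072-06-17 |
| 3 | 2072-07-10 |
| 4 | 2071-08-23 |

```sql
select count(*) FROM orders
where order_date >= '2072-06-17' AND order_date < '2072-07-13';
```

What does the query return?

Rows in [2072-06-17, 2072-07-13): 2072-06-17, 2072-07-10 → 2 rows.

2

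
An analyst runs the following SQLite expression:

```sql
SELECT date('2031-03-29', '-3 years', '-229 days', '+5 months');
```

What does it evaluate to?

2028-01-13

Adding -3 years to 2031-03-29 gives 2028-03-29.
Applying '-229 days' to 2028-03-29: counting 229 days back gives 2027-08-13.
Adding +5 months to 2027-08-13 gives 2028-01-13.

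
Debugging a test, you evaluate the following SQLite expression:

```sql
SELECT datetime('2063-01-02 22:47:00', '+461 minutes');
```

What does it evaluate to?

2063-01-03 06:28:00

461 minutes = 7h 41m; +461 minutes from 2063-01-02 22:47:00 is 2063-01-03 06:28:00 (crosses midnight).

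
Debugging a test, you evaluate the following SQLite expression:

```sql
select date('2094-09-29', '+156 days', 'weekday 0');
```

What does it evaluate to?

2095-03-06

Applying '+156 days' to 2094-09-29: counting 156 days forward gives 2095-03-04.
`weekday 0` advances to the next Sunday; 2095-03-04 is a Friday, so it moves forward to 2095-03-06.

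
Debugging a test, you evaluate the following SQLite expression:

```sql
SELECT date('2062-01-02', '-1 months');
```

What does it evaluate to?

2061-12-02

Adding -1 month to 2062-01-02 gives 2061-12-02.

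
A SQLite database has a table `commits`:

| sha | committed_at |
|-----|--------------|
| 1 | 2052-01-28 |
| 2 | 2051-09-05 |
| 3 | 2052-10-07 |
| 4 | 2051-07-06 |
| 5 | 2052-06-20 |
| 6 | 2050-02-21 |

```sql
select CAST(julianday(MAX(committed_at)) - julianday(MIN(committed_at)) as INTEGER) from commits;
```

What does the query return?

959

MIN = 2050-02-21, MAX = 2052-10-07.
7 days remain in February 2050 after the 21st (28 − 21).
Full months from March 2050 through September 2052 contribute their day counts.
Then 7 days into October 2052.
Total: 7 + 31 + 30 + 31 + 30 + 31 + 31 + 30 + 31 + 30 + 31 + 31 + 28 + 31 + 30 + 31 + 30 + 31 + 31 + 30 + 31 + 30 + 31 + 31 + 29 + 31 + 30 + 31 + 30 + 31 + 31 + 30 + 7 = 959.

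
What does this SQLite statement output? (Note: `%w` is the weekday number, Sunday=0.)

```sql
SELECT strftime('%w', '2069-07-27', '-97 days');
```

0

First apply '-97 days': 2069-07-27 → 2069-04-21.
2069-04-21 is a Sunday; with Sunday=0 that is 0.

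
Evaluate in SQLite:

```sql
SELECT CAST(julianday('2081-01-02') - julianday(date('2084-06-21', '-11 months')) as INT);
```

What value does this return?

Adding -11 months to 2084-06-21 gives 2083-07-21.
29 days remain in January 2081 after the 2nd (31 − 2).
Full months from February 2081 through June 2083 contribute their day counts.
Then 21 days into July 2083.
Total: 29 + 28 + 31 + 30 + 31 + 30 + 31 + 31 + 30 + 31 + 30 + 31 + 31 + 28 + 31 + 30 + 31 + 30 + 31 + 31 + 30 + 31 + 30 + 31 + 31 + 28 + 31 + 30 + 31 + 30 + 21 = 930.
The subtraction is earlier − later, so the result is −930 → -930.

-930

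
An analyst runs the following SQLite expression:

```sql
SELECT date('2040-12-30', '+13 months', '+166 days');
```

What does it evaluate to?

Adding +13 months to 2040-12-30 gives 2042-01-30.
Applying '+166 days' to 2042-01-30: counting 166 days forward gives 2042-07-15.

2042-07-15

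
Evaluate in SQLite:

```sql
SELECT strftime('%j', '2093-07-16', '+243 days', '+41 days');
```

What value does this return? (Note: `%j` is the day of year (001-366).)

First apply '+243 days', '+41 days': 2093-07-16 → 2094-04-26.
Day-of-year for 2094-04-26: days since 2094-01-01 inclusive = 116, zero-padded to 116.

116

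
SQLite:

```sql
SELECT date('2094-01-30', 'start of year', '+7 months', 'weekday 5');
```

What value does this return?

`start of year` rewinds 2094-01-30 to 2094-01-01.
Adding +7 months to 2094-01-01 gives 2094-08-01.
`weekday 5` advances to the next Friday; 2094-08-01 is a Sunday, so it moves forward to 2094-08-06.

2094-08-06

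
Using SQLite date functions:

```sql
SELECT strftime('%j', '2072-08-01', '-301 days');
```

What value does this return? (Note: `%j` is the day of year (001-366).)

First apply '-301 days': 2072-08-01 → 2071-10-05.
Day-of-year for 2071-10-05: days since 2071-01-01 inclusive = 278, zero-padded to 278.

278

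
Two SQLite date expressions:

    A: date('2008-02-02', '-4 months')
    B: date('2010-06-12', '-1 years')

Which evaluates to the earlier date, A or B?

A = 2007-10-02.
B = 2009-06-12.
A is earlier.

A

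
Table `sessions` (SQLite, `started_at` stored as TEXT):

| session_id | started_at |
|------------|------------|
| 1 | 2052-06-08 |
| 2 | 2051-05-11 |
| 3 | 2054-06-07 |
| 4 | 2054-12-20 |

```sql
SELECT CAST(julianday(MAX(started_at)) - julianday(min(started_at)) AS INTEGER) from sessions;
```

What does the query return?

1319

MIN = 2051-05-11, MAX = 2054-12-20.
20 days remain in May 2051 after the 11th (31 − 11).
Full months from June 2051 through November 2054 contribute their day counts.
Then 20 days into December 2054.
Total: 20 + 30 + 31 + 31 + 30 + 31 + 30 + 31 + 31 + 29 + 31 + 30 + 31 + 30 + 31 + 31 + 30 + 31 + 30 + 31 + 31 + 28 + 31 + 30 + 31 + 30 + 31 + 31 + 30 + 31 + 30 + 31 + 31 + 28 + 31 + 30 + 31 + 30 + 31 + 31 + 30 + 31 + 30 + 20 = 1319.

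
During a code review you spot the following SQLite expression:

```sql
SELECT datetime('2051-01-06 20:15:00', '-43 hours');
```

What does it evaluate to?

2051-01-05 01:15:00

-43 hours from 2051-01-06 20:15:00 is 2051-01-05 01:15:00 (crosses midnight).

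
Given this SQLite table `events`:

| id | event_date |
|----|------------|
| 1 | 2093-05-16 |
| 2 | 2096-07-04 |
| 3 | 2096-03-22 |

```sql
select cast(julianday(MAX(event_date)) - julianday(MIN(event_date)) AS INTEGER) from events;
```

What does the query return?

MIN = 2093-05-16, MAX = 2096-07-04.
15 days remain in May 2093 after the 16th (31 − 16).
Full months from June 2093 through June 2096 contribute their day counts.
Then 4 days into July 2096.
Total: 15 + 30 + 31 + 31 + 30 + 31 + 30 + 31 + 31 + 28 + 31 + 30 + 31 + 30 + 31 + 31 + 30 + 31 + 30 + 31 + 31 + 28 + 31 + 30 + 31 + 30 + 31 + 31 + 30 + 31 + 30 + 31 + 31 + 29 + 31 + 30 + 31 + 30 + 4 = 1145.

1145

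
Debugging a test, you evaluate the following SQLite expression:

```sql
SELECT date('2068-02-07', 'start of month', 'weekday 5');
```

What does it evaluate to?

`start of month` rewinds 2068-02-07 to 2068-02-01.
`weekday 5` advances to the next Friday; 2068-02-01 is a Wednesday, so it moves forward to 2068-02-03.

2068-02-03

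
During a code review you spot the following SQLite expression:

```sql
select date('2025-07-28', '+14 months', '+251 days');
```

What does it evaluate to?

Adding +14 months to 2025-07-28 gives 2026-09-28.
Applying '+251 days' to 2026-09-28: counting 251 days forward gives 2027-06-06.

2027-06-06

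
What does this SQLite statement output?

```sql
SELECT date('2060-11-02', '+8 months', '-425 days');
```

Adding +8 months to 2060-11-02 gives 2061-07-02.
Applying '-425 days' to 2061-07-02: counting 425 days back gives 2060-05-03.

2060-05-03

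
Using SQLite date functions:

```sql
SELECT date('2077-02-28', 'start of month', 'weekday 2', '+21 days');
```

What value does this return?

`start of month` rewinds 2077-02-28 to 2077-02-01.
`weekday 2` advances to the next Tuesday; 2077-02-01 is a Monday, so it moves forward to 2077-02-02.
Advancing 21 more days within February lands on 2077-02-23.

2077-02-23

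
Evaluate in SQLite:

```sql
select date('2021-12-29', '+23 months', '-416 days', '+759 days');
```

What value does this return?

2024-11-06

Adding +23 months to 2021-12-29 gives 2023-11-29.
Applying '-416 days' to 2023-11-29: counting 416 days back gives 2022-10-09.
Applying '+759 days' to 2022-10-09: counting 759 days forward gives 2024-11-06.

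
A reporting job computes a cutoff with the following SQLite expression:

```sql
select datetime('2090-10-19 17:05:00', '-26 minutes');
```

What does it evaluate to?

-26 minutes from 2090-10-19 17:05:00 is 2090-10-19 16:39:00.

2090-10-19 16:39:00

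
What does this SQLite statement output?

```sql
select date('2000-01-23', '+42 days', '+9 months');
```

Applying '+42 days' to 2000-01-23: counting 42 days forward gives 2000-03-05.
Adding +9 months to 2000-03-05 gives 2000-12-05.

2000-12-05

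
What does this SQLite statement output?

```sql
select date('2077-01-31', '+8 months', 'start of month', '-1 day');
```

Adding +8 months to 2077-01-31 targets 2077-09-31. September 2077 has only 30 days, so SQLite normalizes the 1-day overflow forward to 2077-10-01.
`start of month` rewinds 2077-10-01 to 2077-10-01.
Going back 1 day from 2077-10-01 reaches 2077-09-30 (last day of September, 30 days).

2077-09-30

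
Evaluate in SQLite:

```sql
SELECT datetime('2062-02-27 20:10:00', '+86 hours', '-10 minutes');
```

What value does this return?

2062-03-03 10:00:00

+86 hours from 2062-02-27 20:10:00 is 2062-03-03 10:10:00 (crosses midnight).
-10 minutes from 2062-03-03 10:10:00 is 2062-03-03 10:00:00.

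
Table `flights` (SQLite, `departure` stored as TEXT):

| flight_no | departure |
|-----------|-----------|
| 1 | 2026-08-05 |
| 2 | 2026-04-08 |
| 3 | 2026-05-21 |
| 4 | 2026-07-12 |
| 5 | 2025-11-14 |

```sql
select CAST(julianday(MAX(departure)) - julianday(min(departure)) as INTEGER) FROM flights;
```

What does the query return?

264

MIN = 2025-11-14, MAX = 2026-08-05.
16 days remain in November 2025 after the 14th (30 − 14).
Full months from December 2025 through July 2026 contribute their day counts.
Then 5 days into August 2026.
Total: 16 + 31 + 31 + 28 + 31 + 30 + 31 + 30 + 31 + 5 = 264.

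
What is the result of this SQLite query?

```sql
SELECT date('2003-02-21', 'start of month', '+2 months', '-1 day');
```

`start of month` rewinds 2003-02-21 to 2003-02-01.
Adding +2 months to 2003-02-01 gives 2003-04-01.
Going back 1 day from 2003-04-01 reaches 2003-03-31 (last day of March, 31 days).

2003-03-31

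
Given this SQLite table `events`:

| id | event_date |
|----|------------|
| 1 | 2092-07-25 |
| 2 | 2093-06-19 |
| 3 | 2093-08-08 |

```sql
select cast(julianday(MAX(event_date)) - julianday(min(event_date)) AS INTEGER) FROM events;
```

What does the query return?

379

MIN = 2092-07-25, MAX = 2093-08-08.
6 days remain in July 2092 after the 25th (31 − 25).
Full months from August 2092 through July 2093 contribute their day counts.
Then 8 days into August 2093.
Total: 6 + 31 + 30 + 31 + 30 + 31 + 31 + 28 + 31 + 30 + 31 + 30 + 31 + 8 = 379.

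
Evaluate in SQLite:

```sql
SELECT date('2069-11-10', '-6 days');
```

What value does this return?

2069-11-04

Going back 6 days within November lands on 2069-11-04.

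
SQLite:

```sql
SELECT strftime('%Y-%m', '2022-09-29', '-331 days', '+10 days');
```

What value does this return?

First apply '-331 days', '+10 days': 2022-09-29 → 2021-11-12.
`%Y-%m` extracts the year-month: 2021-11.

2021-11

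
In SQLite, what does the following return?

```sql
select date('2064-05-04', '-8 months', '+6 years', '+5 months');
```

2070-02-04

Adding -8 months to 2064-05-04 gives 2063-09-04.
Adding +6 years to 2063-09-04 gives 2069-09-04.
Adding +5 months to 2069-09-04 gives 2070-02-04.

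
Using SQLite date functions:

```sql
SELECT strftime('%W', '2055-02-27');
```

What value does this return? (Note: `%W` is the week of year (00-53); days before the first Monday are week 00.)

2055-02-27 is a Saturday. SQLite's %W counts Mondays since the year started; the result is 08.

08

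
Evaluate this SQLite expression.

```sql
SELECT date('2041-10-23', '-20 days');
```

Going back 20 days within October lands on 2041-10-03.

2041-10-03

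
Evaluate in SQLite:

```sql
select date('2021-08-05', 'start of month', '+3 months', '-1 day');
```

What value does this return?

`start of month` rewinds 2021-08-05 to 2021-08-01.
Adding +3 months to 2021-08-01 gives 2021-11-01.
Going back 1 day from 2021-11-01 reaches 2021-10-31 (last day of October, 31 days).

2021-10-31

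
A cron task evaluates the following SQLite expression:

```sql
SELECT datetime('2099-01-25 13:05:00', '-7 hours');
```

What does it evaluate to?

2099-01-25 06:05:00

-7 hours from 2099-01-25 13:05:00 is 2099-01-25 06:05:00.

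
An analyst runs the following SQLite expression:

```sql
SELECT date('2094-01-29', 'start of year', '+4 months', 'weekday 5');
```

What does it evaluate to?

`start of year` rewinds 2094-01-29 to 2094-01-01.
Adding +4 months to 2094-01-01 gives 2094-05-01.
`weekday 5` advances to the next Friday; 2094-05-01 is a Saturday, so it moves forward to 2094-05-07.

2094-05-07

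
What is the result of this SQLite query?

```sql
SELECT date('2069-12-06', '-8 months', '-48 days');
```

2069-02-17

Adding -8 months to 2069-12-06 gives 2069-04-06.
Applying '-48 days' to 2069-04-06: counting 48 days back gives 2069-02-17.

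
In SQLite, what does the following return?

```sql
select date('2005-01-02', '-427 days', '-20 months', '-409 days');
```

Applying '-427 days' to 2005-01-02: counting 427 days back gives 2003-11-02.
Adding -20 months to 2003-11-02 gives 2002-03-02.
Applying '-409 days' to 2002-03-02: counting 409 days back gives 2001-01-17.

2001-01-17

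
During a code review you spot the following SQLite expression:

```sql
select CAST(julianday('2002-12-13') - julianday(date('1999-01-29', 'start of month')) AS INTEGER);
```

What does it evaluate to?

`start of month` rewinds 1999-01-29 to 1999-01-01.
30 days remain in January 1999 after the 1st (31 − 1).
Full months from February 1999 through November 2002 contribute their day counts.
Then 13 days into December 2002.
Total: 30 + 28 + 31 + 30 + 31 + 30 + 31 + 31 + 30 + 31 + 30 + 31 + 31 + 29 + 31 + 30 + 31 + 30 + 31 + 31 + 30 + 31 + 30 + 31 + 31 + 28 + 31 + 30 + 31 + 30 + 31 + 31 + 30 + 31 + 30 + 31 + 31 + 28 + 31 + 30 + 31 + 30 + 31 + 31 + 30 + 31 + 30 + 13 = 1442.

1442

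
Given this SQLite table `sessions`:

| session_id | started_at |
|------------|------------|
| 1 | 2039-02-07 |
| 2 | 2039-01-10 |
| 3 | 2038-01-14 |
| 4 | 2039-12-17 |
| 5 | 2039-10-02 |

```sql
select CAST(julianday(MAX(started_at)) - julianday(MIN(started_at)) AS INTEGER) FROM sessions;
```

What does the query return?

702

MIN = 2038-01-14, MAX = 2039-12-17.
17 days remain in January 2038 after the 14th (31 − 14).
Full months from February 2038 through November 2039 contribute their day counts.
Then 17 days into December 2039.
Total: 17 + 28 + 31 + 30 + 31 + 30 + 31 + 31 + 30 + 31 + 30 + 31 + 31 + 28 + 31 + 30 + 31 + 30 + 31 + 31 + 30 + 31 + 30 + 17 = 702.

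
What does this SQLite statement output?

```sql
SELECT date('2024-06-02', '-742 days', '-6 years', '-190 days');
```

2015-11-14

Applying '-742 days' to 2024-06-02: counting 742 days back gives 2022-05-22.
Adding -6 years to 2022-05-22 gives 2016-05-22.
Applying '-190 days' to 2016-05-22: counting 190 days back gives 2015-11-14.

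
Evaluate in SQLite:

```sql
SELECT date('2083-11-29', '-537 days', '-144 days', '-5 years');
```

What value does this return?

Applying '-537 days' to 2083-11-29: counting 537 days back gives 2082-06-10.
Applying '-144 days' to 2082-06-10: counting 144 days back gives 2082-01-17.
Adding -5 years to 2082-01-17 gives 2077-01-17.

2077-01-17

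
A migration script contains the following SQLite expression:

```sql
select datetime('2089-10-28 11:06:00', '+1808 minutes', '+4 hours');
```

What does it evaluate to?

1808 minutes = 30h 8m; +1808 minutes from 2089-10-28 11:06:00 is 2089-10-29 17:14:00 (crosses midnight).
+4 hours from 2089-10-29 17:14:00 is 2089-10-29 21:14:00.

2089-10-29 21:14:00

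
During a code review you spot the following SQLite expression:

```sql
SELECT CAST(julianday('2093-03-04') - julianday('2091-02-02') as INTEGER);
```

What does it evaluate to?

26 days remain in February 2091 after the 2nd (28 − 2).
Full months from March 2091 through February 2093 contribute their day counts.
Then 4 days into March 2093.
Total: 26 + 31 + 30 + 31 + 30 + 31 + 31 + 30 + 31 + 30 + 31 + 31 + 29 + 31 + 30 + 31 + 30 + 31 + 31 + 30 + 31 + 30 + 31 + 31 + 28 + 4 = 761.

761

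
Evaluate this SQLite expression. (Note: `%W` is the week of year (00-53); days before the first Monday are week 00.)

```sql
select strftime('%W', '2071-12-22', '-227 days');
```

18

First apply '-227 days': 2071-12-22 → 2071-05-09.
2071-05-09 is a Saturday. SQLite's %W counts Mondays since the year started; the result is 18.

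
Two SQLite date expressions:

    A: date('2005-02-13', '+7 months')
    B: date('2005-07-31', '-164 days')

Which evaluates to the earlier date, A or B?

A = 2005-09-13.
B = 2005-02-17.
B is earlier.

B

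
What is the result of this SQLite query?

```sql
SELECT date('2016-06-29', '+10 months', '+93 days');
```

2017-07-31

Adding +10 months to 2016-06-29 gives 2017-04-29.
Applying '+93 days' to 2017-04-29: counting 93 days forward gives 2017-07-31.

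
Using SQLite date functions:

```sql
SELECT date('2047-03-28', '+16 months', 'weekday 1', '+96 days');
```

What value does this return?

2048-11-07

Adding +16 months to 2047-03-28 gives 2048-07-28.
`weekday 1` advances to the next Monday; 2048-07-28 is a Tuesday, so it moves forward to 2048-08-03.
Applying '+96 days' to 2048-08-03: counting 96 days forward gives 2048-11-07.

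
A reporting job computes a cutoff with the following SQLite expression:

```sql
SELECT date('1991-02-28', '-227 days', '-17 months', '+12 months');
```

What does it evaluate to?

1990-02-16

Applying '-227 days' to 1991-02-28: counting 227 days back gives 1990-07-16.
Adding -17 months to 1990-07-16 gives 1989-02-16.
Adding +12 months to 1989-02-16 gives 1990-02-16.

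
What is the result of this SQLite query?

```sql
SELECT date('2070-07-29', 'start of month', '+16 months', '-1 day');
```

2071-10-31

`start of month` rewinds 2070-07-29 to 2070-07-01.
Adding +16 months to 2070-07-01 gives 2071-11-01.
Going back 1 day from 2071-11-01 reaches 2071-10-31 (last day of October, 31 days).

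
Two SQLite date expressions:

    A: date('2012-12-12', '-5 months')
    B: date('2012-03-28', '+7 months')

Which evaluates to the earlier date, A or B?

A = 2012-07-12.
B = 2012-10-28.
A is earlier.

A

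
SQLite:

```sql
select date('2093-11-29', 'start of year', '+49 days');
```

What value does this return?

`start of year` rewinds 2093-11-29 to 2093-01-01.
Applying '+49 days' to 2093-01-01: counting 49 days forward gives 2093-02-19.

2093-02-19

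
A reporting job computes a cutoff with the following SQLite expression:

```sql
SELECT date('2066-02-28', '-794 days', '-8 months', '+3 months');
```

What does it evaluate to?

2063-07-27

Applying '-794 days' to 2066-02-28: counting 794 days back gives 2063-12-27.
Adding -8 months to 2063-12-27 gives 2063-04-27.
Adding +3 months to 2063-04-27 gives 2063-07-27.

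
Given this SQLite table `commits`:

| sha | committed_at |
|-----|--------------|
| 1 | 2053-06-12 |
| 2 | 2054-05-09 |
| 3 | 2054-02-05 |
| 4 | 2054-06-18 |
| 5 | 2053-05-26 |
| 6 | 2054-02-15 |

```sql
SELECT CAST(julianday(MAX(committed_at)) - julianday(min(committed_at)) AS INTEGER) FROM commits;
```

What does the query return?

388

MIN = 2053-05-26, MAX = 2054-06-18.
5 days remain in May 2053 after the 26th (31 − 26).
Full months from June 2053 through May 2054 contribute their day counts.
Then 18 days into June 2054.
Total: 5 + 30 + 31 + 31 + 30 + 31 + 30 + 31 + 31 + 28 + 31 + 30 + 31 + 18 = 388.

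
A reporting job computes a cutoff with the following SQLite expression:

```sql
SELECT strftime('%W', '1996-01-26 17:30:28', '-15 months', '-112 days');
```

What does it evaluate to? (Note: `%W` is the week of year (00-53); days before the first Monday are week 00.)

27

First apply '-15 months', '-112 days': 1996-01-26 17:30:28 → 1994-07-06 17:30:28.
1994-07-06 is a Wednesday. SQLite's %W counts Mondays since the year started; the result is 27.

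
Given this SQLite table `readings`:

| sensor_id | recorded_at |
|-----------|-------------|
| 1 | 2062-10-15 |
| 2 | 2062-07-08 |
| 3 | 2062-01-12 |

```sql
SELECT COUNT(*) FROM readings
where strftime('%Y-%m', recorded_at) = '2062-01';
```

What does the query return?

1

Rows with year-month 2062-01: 2062-01-12 → 1.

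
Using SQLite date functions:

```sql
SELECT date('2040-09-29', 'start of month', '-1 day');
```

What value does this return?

2040-08-31

`start of month` rewinds 2040-09-29 to 2040-09-01.
Going back 1 day from 2040-09-01 reaches 2040-08-31 (last day of August, 31 days).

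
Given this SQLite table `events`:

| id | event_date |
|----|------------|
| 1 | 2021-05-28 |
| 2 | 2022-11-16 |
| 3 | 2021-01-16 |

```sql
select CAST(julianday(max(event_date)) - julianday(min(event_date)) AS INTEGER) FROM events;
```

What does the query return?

669

MIN = 2021-01-16, MAX = 2022-11-16.
15 days remain in January 2021 after the 16th (31 − 16).
Full months from February 2021 through October 2022 contribute their day counts.
Then 16 days into November 2022.
Total: 15 + 28 + 31 + 30 + 31 + 30 + 31 + 31 + 30 + 31 + 30 + 31 + 31 + 28 + 31 + 30 + 31 + 30 + 31 + 31 + 30 + 31 + 16 = 669.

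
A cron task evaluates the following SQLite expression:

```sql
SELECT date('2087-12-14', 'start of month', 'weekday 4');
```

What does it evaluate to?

2087-12-04

`start of month` rewinds 2087-12-14 to 2087-12-01.
`weekday 4` advances to the next Thursday; 2087-12-01 is a Monday, so it moves forward to 2087-12-04.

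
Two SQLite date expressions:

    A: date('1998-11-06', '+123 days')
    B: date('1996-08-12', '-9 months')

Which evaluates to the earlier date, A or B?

A = 1999-03-09.
B = 1995-11-12.
B is earlier.

B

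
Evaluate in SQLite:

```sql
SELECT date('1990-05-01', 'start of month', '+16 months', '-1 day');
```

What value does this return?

`start of month` rewinds 1990-05-01 to 1990-05-01.
Adding +16 months to 1990-05-01 gives 1991-09-01.
Going back 1 day from 1991-09-01 reaches 1991-08-31 (last day of August, 31 days).

1991-08-31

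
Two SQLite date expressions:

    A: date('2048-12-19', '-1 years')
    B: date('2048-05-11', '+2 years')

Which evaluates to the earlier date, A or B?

A

A = 2047-12-19.
B = 2050-05-11.
A is earlier.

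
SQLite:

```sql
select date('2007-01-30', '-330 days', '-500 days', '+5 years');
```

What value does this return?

2009-10-22

Applying '-330 days' to 2007-01-30: counting 330 days back gives 2006-03-06.
Applying '-500 days' to 2006-03-06: counting 500 days back gives 2004-10-22.
Adding +5 years to 2004-10-22 gives 2009-10-22.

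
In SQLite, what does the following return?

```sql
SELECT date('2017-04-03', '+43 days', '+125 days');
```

2017-09-18

Applying '+43 days' to 2017-04-03: counting 43 days forward gives 2017-05-16.
Applying '+125 days' to 2017-05-16: counting 125 days forward gives 2017-09-18.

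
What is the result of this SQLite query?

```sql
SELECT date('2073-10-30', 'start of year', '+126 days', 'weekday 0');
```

`start of year` rewinds 2073-10-30 to 2073-01-01.
Applying '+126 days' to 2073-01-01: counting 126 days forward gives 2073-05-07.
`weekday 0` advances to the next Sunday; 2073-05-07 is already a Sunday, so it stays at 2073-05-07.

2073-05-07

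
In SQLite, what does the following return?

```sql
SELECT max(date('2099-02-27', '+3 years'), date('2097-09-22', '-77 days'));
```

date('2099-02-27', '+3 years') → 2102-02-27.
date('2097-09-22', '-77 days') → 2097-07-07.
Later of the two is 2102-02-27.

2102-02-27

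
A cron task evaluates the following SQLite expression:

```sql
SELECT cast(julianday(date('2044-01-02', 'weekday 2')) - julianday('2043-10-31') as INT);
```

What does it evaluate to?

`weekday 2` advances to the next Tuesday; 2044-01-02 is a Saturday, so it moves forward to 2044-01-05.
0 days remain in October 2043 after the 31st (31 − 31).
November 2043: 30 days.
December 2043: 31 days.
Then 5 days into January 2044.
Total: 0 + 30 + 31 + 5 = 66.

66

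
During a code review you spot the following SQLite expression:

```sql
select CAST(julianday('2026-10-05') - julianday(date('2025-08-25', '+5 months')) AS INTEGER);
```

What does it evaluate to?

253

Adding +5 months to 2025-08-25 gives 2026-01-25.
6 days remain in January 2026 after the 25th (31 − 25).
Full months from February 2026 through September 2026 contribute their day counts.
Then 5 days into October 2026.
Total: 6 + 28 + 31 + 30 + 31 + 30 + 31 + 31 + 30 + 5 = 253.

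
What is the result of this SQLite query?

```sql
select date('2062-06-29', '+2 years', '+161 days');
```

Adding +2 years to 2062-06-29 gives 2064-06-29.
Applying '+161 days' to 2064-06-29: counting 161 days forward gives 2064-12-07.

2064-12-07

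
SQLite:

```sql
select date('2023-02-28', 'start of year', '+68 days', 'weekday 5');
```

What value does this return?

2023-03-10

`start of year` rewinds 2023-02-28 to 2023-01-01.
Applying '+68 days' to 2023-01-01: counting 68 days forward gives 2023-03-10.
`weekday 5` advances to the next Friday; 2023-03-10 is already a Friday, so it stays at 2023-03-10.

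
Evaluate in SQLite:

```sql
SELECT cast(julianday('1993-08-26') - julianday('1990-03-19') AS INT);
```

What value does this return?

1256

12 days remain in March 1990 after the 19th (31 − 19).
Full months from April 1990 through July 1993 contribute their day counts.
Then 26 days into August 1993.
Total: 12 + 30 + 31 + 30 + 31 + 31 + 30 + 31 + 30 + 31 + 31 + 28 + 31 + 30 + 31 + 30 + 31 + 31 + 30 + 31 + 30 + 31 + 31 + 29 + 31 + 30 + 31 + 30 + 31 + 31 + 30 + 31 + 30 + 31 + 31 + 28 + 31 + 30 + 31 + 30 + 31 + 26 = 1256.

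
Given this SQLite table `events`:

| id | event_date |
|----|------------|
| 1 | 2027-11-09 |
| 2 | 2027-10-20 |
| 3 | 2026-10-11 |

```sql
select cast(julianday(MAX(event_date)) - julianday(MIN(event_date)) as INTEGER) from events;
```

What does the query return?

MIN = 2026-10-11, MAX = 2027-11-09.
20 days remain in October 2026 after the 11th (31 − 11).
Full months from November 2026 through October 2027 contribute their day counts.
Then 9 days into November 2027.
Total: 20 + 30 + 31 + 31 + 28 + 31 + 30 + 31 + 30 + 31 + 31 + 30 + 31 + 9 = 394.

394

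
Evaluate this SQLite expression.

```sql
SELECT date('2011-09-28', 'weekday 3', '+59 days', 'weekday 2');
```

2011-11-29

`weekday 3` advances to the next Wednesday; 2011-09-28 is already a Wednesday, so it stays at 2011-09-28.
Applying '+59 days' to 2011-09-28: counting 59 days forward gives 2011-11-26.
`weekday 2` advances to the next Tuesday; 2011-11-26 is a Saturday, so it moves forward to 2011-11-29.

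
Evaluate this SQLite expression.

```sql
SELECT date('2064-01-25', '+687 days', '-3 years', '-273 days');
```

Applying '+687 days' to 2064-01-25: counting 687 days forward gives 2065-12-12.
Adding -3 years to 2065-12-12 gives 2062-12-12.
Applying '-273 days' to 2062-12-12: counting 273 days back gives 2062-03-14.

2062-03-14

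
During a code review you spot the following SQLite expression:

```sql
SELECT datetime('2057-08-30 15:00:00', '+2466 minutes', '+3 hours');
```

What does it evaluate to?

2057-09-01 11:06:00

2466 minutes = 41h 6m; +2466 minutes from 2057-08-30 15:00:00 is 2057-09-01 08:06:00 (crosses midnight).
+3 hours from 2057-09-01 08:06:00 is 2057-09-01 11:06:00.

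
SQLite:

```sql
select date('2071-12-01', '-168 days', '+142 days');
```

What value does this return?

2071-11-05

Applying '-168 days' to 2071-12-01: counting 168 days back gives 2071-06-16.
Applying '+142 days' to 2071-06-16: counting 142 days forward gives 2071-11-05.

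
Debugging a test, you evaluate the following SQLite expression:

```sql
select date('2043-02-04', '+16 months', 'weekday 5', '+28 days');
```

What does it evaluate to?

Adding +16 months to 2043-02-04 gives 2044-06-04.
`weekday 5` advances to the next Friday; 2044-06-04 is a Saturday, so it moves forward to 2044-06-10.
June 2044 has 30 days; 20 remain after the 10th, so 21 days reach 2044-07-01.
Advancing 7 more days within July lands on 2044-07-08.

2044-07-08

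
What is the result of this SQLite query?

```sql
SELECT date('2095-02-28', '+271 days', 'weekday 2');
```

2095-11-29

Applying '+271 days' to 2095-02-28: counting 271 days forward gives 2095-11-26.
`weekday 2` advances to the next Tuesday; 2095-11-26 is a Saturday, so it moves forward to 2095-11-29.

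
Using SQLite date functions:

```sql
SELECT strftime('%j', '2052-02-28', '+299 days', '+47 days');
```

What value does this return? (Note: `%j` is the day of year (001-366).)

039

First apply '+299 days', '+47 days': 2052-02-28 → 2053-02-08.
Day-of-year for 2053-02-08: days since 2053-01-01 inclusive = 39, zero-padded to 039.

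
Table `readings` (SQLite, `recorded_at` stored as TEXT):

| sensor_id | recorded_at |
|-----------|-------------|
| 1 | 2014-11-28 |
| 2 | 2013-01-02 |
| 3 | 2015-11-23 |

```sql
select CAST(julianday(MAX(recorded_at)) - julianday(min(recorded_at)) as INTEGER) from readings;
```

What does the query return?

1055

MIN = 2013-01-02, MAX = 2015-11-23.
29 days remain in January 2013 after the 2nd (31 − 2).
Full months from February 2013 through October 2015 contribute their day counts.
Then 23 days into November 2015.
Total: 29 + 28 + 31 + 30 + 31 + 30 + 31 + 31 + 30 + 31 + 30 + 31 + 31 + 28 + 31 + 30 + 31 + 30 + 31 + 31 + 30 + 31 + 30 + 31 + 31 + 28 + 31 + 30 + 31 + 30 + 31 + 31 + 30 + 31 + 23 = 1055.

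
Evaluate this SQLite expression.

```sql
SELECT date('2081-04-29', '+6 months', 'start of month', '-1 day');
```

Adding +6 months to 2081-04-29 gives 2081-10-29.
`start of month` rewinds 2081-10-29 to 2081-10-01.
Going back 1 day from 2081-10-01 reaches 2081-09-30 (last day of September, 30 days).

2081-09-30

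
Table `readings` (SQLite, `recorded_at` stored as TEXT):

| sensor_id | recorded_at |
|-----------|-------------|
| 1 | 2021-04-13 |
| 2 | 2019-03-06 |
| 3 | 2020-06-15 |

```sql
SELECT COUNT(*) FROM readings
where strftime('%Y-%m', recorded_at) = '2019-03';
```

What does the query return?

Rows with year-month 2019-03: 2019-03-06 → 1.

1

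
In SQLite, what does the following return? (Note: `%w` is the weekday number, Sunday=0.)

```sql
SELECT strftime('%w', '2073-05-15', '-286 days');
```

First apply '-286 days': 2073-05-15 → 2072-08-02.
2072-08-02 is a Tuesday; with Sunday=0 that is 2.

2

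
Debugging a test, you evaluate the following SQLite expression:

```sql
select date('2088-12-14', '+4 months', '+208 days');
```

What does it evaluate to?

2089-11-08

Adding +4 months to 2088-12-14 gives 2089-04-14.
Applying '+208 days' to 2089-04-14: counting 208 days forward gives 2089-11-08.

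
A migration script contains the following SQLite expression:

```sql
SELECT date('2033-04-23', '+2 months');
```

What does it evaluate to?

2033-06-23

Adding +2 months to 2033-04-23 gives 2033-06-23.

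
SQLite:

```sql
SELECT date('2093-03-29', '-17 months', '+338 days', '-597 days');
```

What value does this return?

Adding -17 months to 2093-03-29 gives 2091-10-29.
Applying '+338 days' to 2091-10-29: counting 338 days forward gives 2092-10-01.
Applying '-597 days' to 2092-10-01: counting 597 days back gives 2091-02-12.

2091-02-12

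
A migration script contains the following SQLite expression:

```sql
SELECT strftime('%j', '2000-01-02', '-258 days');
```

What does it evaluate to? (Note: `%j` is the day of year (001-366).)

First apply '-258 days': 2000-01-02 → 1999-04-19.
Day-of-year for 1999-04-19: days since 1999-01-01 inclusive = 109, zero-padded to 109.

109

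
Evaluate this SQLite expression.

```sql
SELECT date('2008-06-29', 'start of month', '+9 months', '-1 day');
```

2009-02-28

`start of month` rewinds 2008-06-29 to 2008-06-01.
Adding +9 months to 2008-06-01 gives 2009-03-01.
Going back 1 day from 2009-03-01 reaches 2009-02-28 (last day of February, 28 days).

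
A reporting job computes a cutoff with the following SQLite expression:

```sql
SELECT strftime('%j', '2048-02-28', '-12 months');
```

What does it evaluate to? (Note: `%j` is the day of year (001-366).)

First apply '-12 months': 2048-02-28 → 2047-02-28.
Day-of-year for 2047-02-28: days since 2047-01-01 inclusive = 59, zero-padded to 059.

059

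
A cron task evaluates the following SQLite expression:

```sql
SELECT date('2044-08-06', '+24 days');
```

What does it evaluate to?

2044-08-30

Advancing 24 more days within August lands on 2044-08-30.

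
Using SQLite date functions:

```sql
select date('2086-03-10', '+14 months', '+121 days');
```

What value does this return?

Adding +14 months to 2086-03-10 gives 2087-05-10.
Applying '+121 days' to 2087-05-10: counting 121 days forward gives 2087-09-08.

2087-09-08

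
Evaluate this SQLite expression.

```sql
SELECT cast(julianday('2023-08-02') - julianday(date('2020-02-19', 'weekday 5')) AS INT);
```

`weekday 5` advances to the next Friday; 2020-02-19 is a Wednesday, so it moves forward to 2020-02-21.
8 days remain in February 2020 after the 21st (29 − 21).
Full months from March 2020 through July 2023 contribute their day counts.
Then 2 days into August 2023.
Total: 8 + 31 + 30 + 31 + 30 + 31 + 31 + 30 + 31 + 30 + 31 + 31 + 28 + 31 + 30 + 31 + 30 + 31 + 31 + 30 + 31 + 30 + 31 + 31 + 28 + 31 + 30 + 31 + 30 + 31 + 31 + 30 + 31 + 30 + 31 + 31 + 28 + 31 + 30 + 31 + 30 + 31 + 2 = 1258.

1258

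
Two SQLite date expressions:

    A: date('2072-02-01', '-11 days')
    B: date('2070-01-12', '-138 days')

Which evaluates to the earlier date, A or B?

B

A = 2072-01-21.
B = 2069-08-27.
B is earlier.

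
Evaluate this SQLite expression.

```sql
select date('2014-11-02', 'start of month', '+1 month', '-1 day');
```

`start of month` rewinds 2014-11-02 to 2014-11-01.
Adding +1 month to 2014-11-01 gives 2014-12-01.
Going back 1 day from 2014-12-01 reaches 2014-11-30 (last day of November, 30 days).

2014-11-30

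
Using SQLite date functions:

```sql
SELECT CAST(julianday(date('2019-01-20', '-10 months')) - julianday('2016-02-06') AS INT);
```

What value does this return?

Adding -10 months to 2019-01-20 gives 2018-03-20.
23 days remain in February 2016 after the 6th (29 − 6).
Full months from March 2016 through February 2018 contribute their day counts.
Then 20 days into March 2018.
Total: 23 + 31 + 30 + 31 + 30 + 31 + 31 + 30 + 31 + 30 + 31 + 31 + 28 + 31 + 30 + 31 + 30 + 31 + 31 + 30 + 31 + 30 + 31 + 31 + 28 + 20 = 773.

773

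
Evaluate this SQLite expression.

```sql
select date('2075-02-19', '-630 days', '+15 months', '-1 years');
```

2073-08-30

Applying '-630 days' to 2075-02-19: counting 630 days back gives 2073-05-30.
Adding +15 months to 2073-05-30 gives 2074-08-30.
Adding -1 year to 2074-08-30 gives 2073-08-30.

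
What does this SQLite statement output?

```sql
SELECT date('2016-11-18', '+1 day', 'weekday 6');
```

Advancing 1 more day within November lands on 2016-11-19.
`weekday 6` advances to the next Saturday; 2016-11-19 is already a Saturday, so it stays at 2016-11-19.

2016-11-19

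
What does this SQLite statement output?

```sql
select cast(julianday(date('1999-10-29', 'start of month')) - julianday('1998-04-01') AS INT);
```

`start of month` rewinds 1999-10-29 to 1999-10-01.
29 days remain in April 1998 after the 1st (30 − 1).
Full months from May 1998 through September 1999 contribute their day counts.
Then 1 day into October 1999.
Total: 29 + 31 + 30 + 31 + 31 + 30 + 31 + 30 + 31 + 31 + 28 + 31 + 30 + 31 + 30 + 31 + 31 + 30 + 1 = 548.

548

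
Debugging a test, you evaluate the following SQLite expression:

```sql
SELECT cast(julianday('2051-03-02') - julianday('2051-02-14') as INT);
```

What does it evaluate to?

14 days remain in February 2051 after the 14th (28 − 14).
Then 2 days into March 2051.
Total: 14 + 2 = 16.

16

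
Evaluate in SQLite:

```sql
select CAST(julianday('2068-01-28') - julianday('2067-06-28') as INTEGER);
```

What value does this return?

214

2 days remain in June 2067 after the 28th (30 − 28).
Full months from July 2067 through December 2067 contribute their day counts.
Then 28 days into January 2068.
Total: 2 + 31 + 31 + 30 + 31 + 30 + 31 + 28 = 214.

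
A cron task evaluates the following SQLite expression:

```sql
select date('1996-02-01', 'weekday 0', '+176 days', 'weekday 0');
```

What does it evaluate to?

`weekday 0` advances to the next Sunday; 1996-02-01 is a Thursday, so it moves forward to 1996-02-04.
Applying '+176 days' to 1996-02-04: counting 176 days forward gives 1996-07-29.
`weekday 0` advances to the next Sunday; 1996-07-29 is a Monday, so it moves forward to 1996-08-04.

1996-08-04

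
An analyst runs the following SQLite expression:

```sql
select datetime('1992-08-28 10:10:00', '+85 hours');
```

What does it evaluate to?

+85 hours from 1992-08-28 10:10:00 is 1992-08-31 23:10:00 (crosses midnight).

1992-08-31 23:10:00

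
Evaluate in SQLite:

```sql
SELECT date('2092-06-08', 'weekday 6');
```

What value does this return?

`weekday 6` advances to the next Saturday; 2092-06-08 is a Sunday, so it moves forward to 2092-06-14.

2092-06-14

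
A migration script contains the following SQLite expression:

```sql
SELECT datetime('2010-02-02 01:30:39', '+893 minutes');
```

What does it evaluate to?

893 minutes = 14h 53m; +893 minutes from 2010-02-02 01:30:39 is 2010-02-02 16:23:39.

2010-02-02 16:23:39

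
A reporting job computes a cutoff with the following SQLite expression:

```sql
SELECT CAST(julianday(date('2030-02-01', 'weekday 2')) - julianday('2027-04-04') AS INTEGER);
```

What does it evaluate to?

`weekday 2` advances to the next Tuesday; 2030-02-01 is a Friday, so it moves forward to 2030-02-05.
26 days remain in April 2027 after the 4th (30 − 4).
Full months from May 2027 through January 2030 contribute their day counts.
Then 5 days into February 2030.
Total: 26 + 31 + 30 + 31 + 31 + 30 + 31 + 30 + 31 + 31 + 29 + 31 + 30 + 31 + 30 + 31 + 31 + 30 + 31 + 30 + 31 + 31 + 28 + 31 + 30 + 31 + 30 + 31 + 31 + 30 + 31 + 30 + 31 + 31 + 5 = 1038.

1038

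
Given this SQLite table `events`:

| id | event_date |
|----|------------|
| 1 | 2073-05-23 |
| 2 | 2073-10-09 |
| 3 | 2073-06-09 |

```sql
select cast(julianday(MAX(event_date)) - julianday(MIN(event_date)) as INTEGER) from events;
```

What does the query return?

139

MIN = 2073-05-23, MAX = 2073-10-09.
8 days remain in May 2073 after the 23rd (31 − 23).
June 2073: 30 days.
July 2073: 31 days.
August 2073: 31 days.
September 2073: 30 days.
Then 9 days into October 2073.
Total: 8 + 30 + 31 + 31 + 30 + 9 = 139.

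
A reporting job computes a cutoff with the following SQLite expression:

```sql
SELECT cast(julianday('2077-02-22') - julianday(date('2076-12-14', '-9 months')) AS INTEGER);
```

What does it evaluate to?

345

Adding -9 months to 2076-12-14 gives 2076-03-14.
17 days remain in March 2076 after the 14th (31 − 14).
Full months from April 2076 through January 2077 contribute their day counts.
Then 22 days into February 2077.
Total: 17 + 30 + 31 + 30 + 31 + 31 + 30 + 31 + 30 + 31 + 31 + 22 = 345.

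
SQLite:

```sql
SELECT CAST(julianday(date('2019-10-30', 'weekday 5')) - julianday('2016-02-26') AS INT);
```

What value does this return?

`weekday 5` advances to the next Friday; 2019-10-30 is a Wednesday, so it moves forward to 2019-11-01.
3 days remain in February 2016 after the 26th (29 − 26).
Full months from March 2016 through October 2019 contribute their day counts.
Then 1 day into November 2019.
Total: 3 + 31 + 30 + 31 + 30 + 31 + 31 + 30 + 31 + 30 + 31 + 31 + 28 + 31 + 30 + 31 + 30 + 31 + 31 + 30 + 31 + 30 + 31 + 31 + 28 + 31 + 30 + 31 + 30 + 31 + 31 + 30 + 31 + 30 + 31 + 31 + 28 + 31 + 30 + 31 + 30 + 31 + 31 + 30 + 31 + 1 = 1344.

1344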